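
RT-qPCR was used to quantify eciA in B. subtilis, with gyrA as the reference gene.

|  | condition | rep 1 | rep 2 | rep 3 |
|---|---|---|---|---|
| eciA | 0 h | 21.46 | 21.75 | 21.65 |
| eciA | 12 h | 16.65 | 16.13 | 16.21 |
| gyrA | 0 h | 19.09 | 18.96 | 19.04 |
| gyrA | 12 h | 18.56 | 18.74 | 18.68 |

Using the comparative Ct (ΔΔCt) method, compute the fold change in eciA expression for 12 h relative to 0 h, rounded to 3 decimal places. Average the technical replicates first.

Mean Ct: eciA 0 h 21.620; eciA 12 h 16.330; gyrA 0 h 19.030; gyrA 12 h 18.660
ΔCt(0 h) = 21.620 − 19.030 = 2.590
ΔCt(12 h) = 16.330 − 18.660 = -2.330
ΔΔCt = -2.330 − 2.590 = -4.920
Fold change = 2^(−(-4.920)) = 2^4.920 = 30.2738

30.274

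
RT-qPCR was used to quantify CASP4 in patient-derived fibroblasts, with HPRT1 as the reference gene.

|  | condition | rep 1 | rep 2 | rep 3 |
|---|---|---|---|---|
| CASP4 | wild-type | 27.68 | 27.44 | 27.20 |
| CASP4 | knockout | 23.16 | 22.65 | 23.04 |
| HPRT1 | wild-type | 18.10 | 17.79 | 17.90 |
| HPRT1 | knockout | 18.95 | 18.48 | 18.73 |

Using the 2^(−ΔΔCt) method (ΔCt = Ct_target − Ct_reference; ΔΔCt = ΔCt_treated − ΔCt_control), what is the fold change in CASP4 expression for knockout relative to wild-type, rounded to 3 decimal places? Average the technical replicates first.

Mean Ct: CASP4 wild-type 27.440; CASP4 knockout 22.950; HPRT1 wild-type 17.930; HPRT1 knockout 18.720
ΔCt(wild-type) = 27.440 − 17.930 = 9.510
ΔCt(knockout) = 22.950 − 18.720 = 4.230
ΔΔCt = 4.230 − 9.510 = -5.280
Fold change = 2^(−(-5.280)) = 2^5.280 = 38.8542

38.854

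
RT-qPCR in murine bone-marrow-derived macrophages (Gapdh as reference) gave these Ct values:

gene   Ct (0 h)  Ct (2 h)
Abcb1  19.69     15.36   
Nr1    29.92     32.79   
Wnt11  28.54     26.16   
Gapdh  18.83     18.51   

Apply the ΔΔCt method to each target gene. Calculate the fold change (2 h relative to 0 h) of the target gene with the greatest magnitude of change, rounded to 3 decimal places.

Abcb1: ΔΔCt = (15.36−18.51) − (19.69−18.83) = -3.15 − 0.86 = -4.01; fold change = 2^4.01 = 16.111
Nr1: ΔΔCt = (32.79−18.51) − (29.92−18.83) = 14.28 − 11.09 = 3.19; fold change = 2^-3.19 = 0.110
Wnt11: ΔΔCt = (26.16−18.51) − (28.54−18.83) = 7.65 − 9.71 = -2.06; fold change = 2^2.06 = 4.170
Abcb1 has the largest |ΔΔCt| = 4.01.

16.111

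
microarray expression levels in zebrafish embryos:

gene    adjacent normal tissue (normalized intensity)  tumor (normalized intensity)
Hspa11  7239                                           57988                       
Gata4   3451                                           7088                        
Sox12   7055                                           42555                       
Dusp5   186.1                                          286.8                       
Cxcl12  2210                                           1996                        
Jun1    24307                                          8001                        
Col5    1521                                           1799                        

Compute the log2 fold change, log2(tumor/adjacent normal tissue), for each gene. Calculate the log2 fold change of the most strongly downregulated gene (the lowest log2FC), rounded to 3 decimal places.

log2(57988/7239) = 3.002  (Hspa11)
log2(7088/3451) = 1.038  (Gata4)
log2(42555/7055) = 2.593  (Sox12)
log2(286.8/186.1) = 0.624  (Dusp5)
log2(1996/2210) = -0.147  (Cxcl12)
log2(8001/24307) = -1.603  (Jun1)
log2(1799/1521) = 0.242  (Col5)
Jun1 is most strongly downregulated.

-1.603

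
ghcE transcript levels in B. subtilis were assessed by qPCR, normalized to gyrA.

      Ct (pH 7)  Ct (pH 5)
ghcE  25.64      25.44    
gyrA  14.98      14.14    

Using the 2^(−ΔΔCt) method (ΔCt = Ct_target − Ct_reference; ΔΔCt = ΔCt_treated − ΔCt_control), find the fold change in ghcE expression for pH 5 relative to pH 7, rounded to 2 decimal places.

ΔCt(pH 7) = 25.640 − 14.980 = 10.660
ΔCt(pH 5) = 25.440 − 14.140 = 11.300
ΔΔCt = 11.300 − 10.660 = 0.640
Fold change = 2^(−0.640) = 0.642

0.64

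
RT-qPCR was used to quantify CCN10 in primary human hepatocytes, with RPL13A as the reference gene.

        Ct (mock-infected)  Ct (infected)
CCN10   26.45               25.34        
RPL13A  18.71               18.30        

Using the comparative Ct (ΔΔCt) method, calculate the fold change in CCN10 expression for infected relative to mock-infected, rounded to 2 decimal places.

ΔCt(mock-infected) = 26.450 − 18.710 = 7.740
ΔCt(infected) = 25.340 − 18.300 = 7.040
ΔΔCt = 7.040 − 7.740 = -0.700
Fold change = 2^(−(-0.700)) = 2^0.700 = 1.625

1.62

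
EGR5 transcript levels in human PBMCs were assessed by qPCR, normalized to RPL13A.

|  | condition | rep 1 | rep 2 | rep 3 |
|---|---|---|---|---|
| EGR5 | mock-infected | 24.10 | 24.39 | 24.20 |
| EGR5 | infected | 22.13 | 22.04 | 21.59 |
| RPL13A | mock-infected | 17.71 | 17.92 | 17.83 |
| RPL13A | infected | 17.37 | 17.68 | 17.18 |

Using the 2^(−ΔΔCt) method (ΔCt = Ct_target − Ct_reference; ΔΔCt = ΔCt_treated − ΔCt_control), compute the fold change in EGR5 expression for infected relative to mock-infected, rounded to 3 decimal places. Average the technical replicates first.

3.732

Mean Ct: EGR5 mock-infected 24.230; EGR5 infected 21.920; RPL13A mock-infected 17.820; RPL13A infected 17.410
ΔCt(mock-infected) = 24.230 − 17.820 = 6.410
ΔCt(infected) = 21.920 − 17.410 = 4.510
ΔΔCt = 4.510 − 6.410 = -1.900
Fold change = 2^(−(-1.900)) = 2^1.900 = 3.7321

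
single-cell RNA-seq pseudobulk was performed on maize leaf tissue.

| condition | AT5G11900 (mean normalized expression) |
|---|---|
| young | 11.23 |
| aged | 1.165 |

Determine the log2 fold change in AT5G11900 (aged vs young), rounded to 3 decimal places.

-3.269

Fold change = 1.165 / 11.23 = 0.1037
log2(0.1037) = -3.2690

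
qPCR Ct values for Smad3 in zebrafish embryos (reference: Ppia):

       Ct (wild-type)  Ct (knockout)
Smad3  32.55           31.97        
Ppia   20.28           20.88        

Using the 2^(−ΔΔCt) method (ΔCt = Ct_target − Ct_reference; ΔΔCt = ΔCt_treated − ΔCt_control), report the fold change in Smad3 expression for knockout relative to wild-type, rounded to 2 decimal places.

ΔCt(wild-type) = 32.550 − 20.280 = 12.270
ΔCt(knockout) = 31.970 − 20.880 = 11.090
ΔΔCt = 11.090 − 12.270 = -1.180
Fold change = 2^(−(-1.180)) = 2^1.180 = 2.266

2.27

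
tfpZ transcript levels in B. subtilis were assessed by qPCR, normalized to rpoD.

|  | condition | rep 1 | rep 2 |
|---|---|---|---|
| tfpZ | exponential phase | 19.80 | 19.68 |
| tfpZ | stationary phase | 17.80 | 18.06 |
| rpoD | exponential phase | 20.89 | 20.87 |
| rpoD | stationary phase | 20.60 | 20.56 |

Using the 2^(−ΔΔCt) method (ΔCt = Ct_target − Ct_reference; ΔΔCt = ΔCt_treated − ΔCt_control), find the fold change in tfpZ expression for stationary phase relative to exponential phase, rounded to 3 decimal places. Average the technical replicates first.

2.848

Mean Ct: tfpZ exponential phase 19.740; tfpZ stationary phase 17.930; rpoD exponential phase 20.880; rpoD stationary phase 20.580
ΔCt(exponential phase) = 19.740 − 20.880 = -1.140
ΔCt(stationary phase) = 17.930 − 20.580 = -2.650
ΔΔCt = -2.650 − (-1.140) = -1.510
Fold change = 2^(−(-1.510)) = 2^1.510 = 2.8481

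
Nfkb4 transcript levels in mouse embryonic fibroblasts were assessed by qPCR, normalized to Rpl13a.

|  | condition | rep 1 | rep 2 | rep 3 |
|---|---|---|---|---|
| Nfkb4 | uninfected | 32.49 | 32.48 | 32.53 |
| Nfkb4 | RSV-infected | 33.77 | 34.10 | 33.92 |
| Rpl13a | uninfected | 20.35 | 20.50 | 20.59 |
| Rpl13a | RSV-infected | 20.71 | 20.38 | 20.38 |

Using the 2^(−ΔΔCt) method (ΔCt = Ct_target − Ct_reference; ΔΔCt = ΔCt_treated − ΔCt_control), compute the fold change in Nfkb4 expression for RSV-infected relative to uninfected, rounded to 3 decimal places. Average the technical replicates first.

0.374

Mean Ct: Nfkb4 uninfected 32.500; Nfkb4 RSV-infected 33.930; Rpl13a uninfected 20.480; Rpl13a RSV-infected 20.490
ΔCt(uninfected) = 32.500 − 20.480 = 12.020
ΔCt(RSV-infected) = 33.930 − 20.490 = 13.440
ΔΔCt = 13.440 − 12.020 = 1.420
Fold change = 2^(−1.420) = 0.3737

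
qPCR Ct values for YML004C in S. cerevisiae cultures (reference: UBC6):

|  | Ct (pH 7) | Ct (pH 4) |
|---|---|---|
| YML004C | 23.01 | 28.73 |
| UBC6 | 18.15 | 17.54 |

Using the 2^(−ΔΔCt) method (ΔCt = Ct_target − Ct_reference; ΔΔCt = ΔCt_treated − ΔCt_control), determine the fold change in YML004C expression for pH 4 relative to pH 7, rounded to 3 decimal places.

ΔCt(pH 7) = 23.010 − 18.150 = 4.860
ΔCt(pH 4) = 28.730 − 17.540 = 11.190
ΔΔCt = 11.190 − 4.860 = 6.330
Fold change = 2^(−6.330) = 0.0124

0.012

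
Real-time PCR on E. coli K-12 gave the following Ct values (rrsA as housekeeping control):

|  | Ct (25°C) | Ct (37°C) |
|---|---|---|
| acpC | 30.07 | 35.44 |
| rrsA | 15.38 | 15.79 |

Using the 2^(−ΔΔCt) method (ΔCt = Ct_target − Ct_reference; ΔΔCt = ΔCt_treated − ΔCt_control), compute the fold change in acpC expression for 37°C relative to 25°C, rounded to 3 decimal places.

0.032

ΔCt(25°C) = 30.070 − 15.380 = 14.690
ΔCt(37°C) = 35.440 − 15.790 = 19.650
ΔΔCt = 19.650 − 14.690 = 4.960
Fold change = 2^(−4.960) = 0.0321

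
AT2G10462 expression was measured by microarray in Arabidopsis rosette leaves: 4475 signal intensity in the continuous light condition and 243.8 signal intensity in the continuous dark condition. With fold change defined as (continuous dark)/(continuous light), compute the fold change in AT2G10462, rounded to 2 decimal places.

0.05

Fold change = 243.8 / 4475 = 0.054
AT2G10462 is downregulated.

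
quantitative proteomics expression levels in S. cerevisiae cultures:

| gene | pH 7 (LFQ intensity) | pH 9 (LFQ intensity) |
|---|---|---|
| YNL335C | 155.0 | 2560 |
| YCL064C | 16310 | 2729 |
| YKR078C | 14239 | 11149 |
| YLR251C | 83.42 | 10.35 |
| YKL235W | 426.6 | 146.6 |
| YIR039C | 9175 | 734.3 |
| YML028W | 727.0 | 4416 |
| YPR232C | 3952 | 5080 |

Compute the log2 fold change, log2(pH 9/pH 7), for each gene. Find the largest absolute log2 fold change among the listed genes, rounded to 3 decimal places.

log2(2560/155.0) = 4.046  (YNL335C)
log2(2729/16310) = -2.579  (YCL064C)
log2(11149/14239) = -0.353  (YKR078C)
log2(10.35/83.42) = -3.011  (YLR251C)
log2(146.6/426.6) = -1.541  (YKL235W)
log2(734.3/9175) = -3.643  (YIR039C)
log2(4416/727.0) = 2.603  (YML028W)
log2(5080/3952) = 0.362  (YPR232C)
The largest magnitude belongs to YNL335C.

4.046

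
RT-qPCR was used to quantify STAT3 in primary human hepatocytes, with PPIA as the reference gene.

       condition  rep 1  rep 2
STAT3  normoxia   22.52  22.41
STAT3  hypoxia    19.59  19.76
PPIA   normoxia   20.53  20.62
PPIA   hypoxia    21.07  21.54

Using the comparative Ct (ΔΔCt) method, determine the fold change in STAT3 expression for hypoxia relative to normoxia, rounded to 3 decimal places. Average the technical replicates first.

Mean Ct: STAT3 normoxia 22.465; STAT3 hypoxia 19.675; PPIA normoxia 20.575; PPIA hypoxia 21.305
ΔCt(normoxia) = 22.465 − 20.575 = 1.890
ΔCt(hypoxia) = 19.675 − 21.305 = -1.630
ΔΔCt = -1.630 − 1.890 = -3.520
Fold change = 2^(−(-3.520)) = 2^3.520 = 11.4716

11.472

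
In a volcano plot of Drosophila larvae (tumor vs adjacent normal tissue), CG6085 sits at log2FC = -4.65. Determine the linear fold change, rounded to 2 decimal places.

0.04

Fold change = 2^(-4.65) = 0.040
That is, CG6085 drops to 4.0% of the adjacent normal tissue level.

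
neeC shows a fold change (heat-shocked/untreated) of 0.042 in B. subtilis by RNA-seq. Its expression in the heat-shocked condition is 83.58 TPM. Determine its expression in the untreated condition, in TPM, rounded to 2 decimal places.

untreated expression = 83.58 / 0.042 = 1990.00

1990.00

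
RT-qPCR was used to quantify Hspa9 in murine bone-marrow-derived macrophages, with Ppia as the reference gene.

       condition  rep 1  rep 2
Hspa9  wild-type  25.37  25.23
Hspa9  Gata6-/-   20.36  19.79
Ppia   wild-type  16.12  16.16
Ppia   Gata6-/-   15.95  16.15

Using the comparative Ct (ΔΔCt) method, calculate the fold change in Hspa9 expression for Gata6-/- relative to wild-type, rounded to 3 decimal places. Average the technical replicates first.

35.139

Mean Ct: Hspa9 wild-type 25.300; Hspa9 Gata6-/- 20.075; Ppia wild-type 16.140; Ppia Gata6-/- 16.050
ΔCt(wild-type) = 25.300 − 16.140 = 9.160
ΔCt(Gata6-/-) = 20.075 − 16.050 = 4.025
ΔΔCt = 4.025 − 9.160 = -5.135
Fold change = 2^(−(-5.135)) = 2^5.135 = 35.1390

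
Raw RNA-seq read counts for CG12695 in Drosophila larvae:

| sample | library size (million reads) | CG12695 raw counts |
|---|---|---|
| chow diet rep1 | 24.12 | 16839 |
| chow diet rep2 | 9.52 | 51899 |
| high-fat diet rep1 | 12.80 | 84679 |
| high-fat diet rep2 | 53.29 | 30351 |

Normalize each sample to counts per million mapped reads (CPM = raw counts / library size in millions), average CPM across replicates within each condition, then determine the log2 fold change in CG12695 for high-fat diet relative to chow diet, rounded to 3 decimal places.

0.224

CPM(chow diet rep1) = 16839 / 24.12 = 698.1343
CPM(chow diet rep2) = 51899 / 9.52 = 5451.5756
CPM(high-fat diet rep1) = 84679 / 12.80 = 6615.5469
CPM(high-fat diet rep2) = 30351 / 53.29 = 569.5440
mean CPM(chow diet) = 3074.8550; mean CPM(high-fat diet) = 3592.5454
Fold change = 3592.5454 / 3074.8550 = 1.16836
log2(1.16836) = 0.2245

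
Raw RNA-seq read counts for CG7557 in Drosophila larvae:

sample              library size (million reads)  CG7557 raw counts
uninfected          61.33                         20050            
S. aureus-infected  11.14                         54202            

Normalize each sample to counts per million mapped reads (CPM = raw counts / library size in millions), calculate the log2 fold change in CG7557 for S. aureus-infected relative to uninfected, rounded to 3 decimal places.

CPM(uninfected) = 20050 / 61.33 = 326.9199
CPM(S. aureus-infected) = 54202 / 11.14 = 4865.5296
Fold change = 4865.5296 / 326.9199 = 14.88294
log2(14.88294) = 3.8956

3.896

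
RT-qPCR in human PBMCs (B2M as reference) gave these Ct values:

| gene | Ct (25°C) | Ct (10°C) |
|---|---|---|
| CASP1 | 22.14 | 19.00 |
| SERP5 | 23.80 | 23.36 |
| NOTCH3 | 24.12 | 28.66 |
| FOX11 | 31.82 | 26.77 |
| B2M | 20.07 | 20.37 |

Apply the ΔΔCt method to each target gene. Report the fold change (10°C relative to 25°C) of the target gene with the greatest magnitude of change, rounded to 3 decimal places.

CASP1: ΔΔCt = (19.00−20.37) − (22.14−20.07) = -1.37 − 2.07 = -3.44; fold change = 2^3.44 = 10.853
SERP5: ΔΔCt = (23.36−20.37) − (23.80−20.07) = 2.99 − 3.73 = -0.74; fold change = 2^0.74 = 1.670
NOTCH3: ΔΔCt = (28.66−20.37) − (24.12−20.07) = 8.29 − 4.05 = 4.24; fold change = 2^-4.24 = 0.053
FOX11: ΔΔCt = (26.77−20.37) − (31.82−20.07) = 6.40 − 11.75 = -5.35; fold change = 2^5.35 = 40.786
FOX11 has the largest |ΔΔCt| = 5.35.

40.786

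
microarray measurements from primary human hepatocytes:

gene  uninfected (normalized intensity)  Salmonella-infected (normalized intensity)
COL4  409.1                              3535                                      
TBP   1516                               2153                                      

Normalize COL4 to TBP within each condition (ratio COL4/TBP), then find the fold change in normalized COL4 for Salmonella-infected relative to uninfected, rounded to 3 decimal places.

COL4/TBP (uninfected) = 409.1 / 1516 = 0.26985
COL4/TBP (Salmonella-infected) = 3535 / 2153 = 1.6419
Fold change = 1.6419 / 0.26985 = 6.0844

6.084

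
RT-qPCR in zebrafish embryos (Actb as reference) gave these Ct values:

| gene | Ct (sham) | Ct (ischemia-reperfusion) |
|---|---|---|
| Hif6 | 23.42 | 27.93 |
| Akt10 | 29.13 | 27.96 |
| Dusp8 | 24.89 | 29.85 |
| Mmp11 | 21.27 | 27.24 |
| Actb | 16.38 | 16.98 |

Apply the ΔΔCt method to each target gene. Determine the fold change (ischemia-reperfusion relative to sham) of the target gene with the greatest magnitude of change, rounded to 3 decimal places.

Hif6: ΔΔCt = (27.93−16.98) − (23.42−16.38) = 10.95 − 7.04 = 3.91; fold change = 2^-3.91 = 0.067
Akt10: ΔΔCt = (27.96−16.98) − (29.13−16.38) = 10.98 − 12.75 = -1.77; fold change = 2^1.77 = 3.411
Dusp8: ΔΔCt = (29.85−16.98) − (24.89−16.38) = 12.87 − 8.51 = 4.36; fold change = 2^-4.36 = 0.049
Mmp11: ΔΔCt = (27.24−16.98) − (21.27−16.38) = 10.26 − 4.89 = 5.37; fold change = 2^-5.37 = 0.024
Mmp11 has the largest |ΔΔCt| = 5.37.

0.024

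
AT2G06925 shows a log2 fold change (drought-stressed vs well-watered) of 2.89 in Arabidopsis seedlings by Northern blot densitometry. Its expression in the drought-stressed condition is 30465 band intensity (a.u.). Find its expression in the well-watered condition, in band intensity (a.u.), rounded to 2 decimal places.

4109.84

Fold change = 2^(2.89) = 7.4127
well-watered expression = 30465 / 7.4127 = 4109.84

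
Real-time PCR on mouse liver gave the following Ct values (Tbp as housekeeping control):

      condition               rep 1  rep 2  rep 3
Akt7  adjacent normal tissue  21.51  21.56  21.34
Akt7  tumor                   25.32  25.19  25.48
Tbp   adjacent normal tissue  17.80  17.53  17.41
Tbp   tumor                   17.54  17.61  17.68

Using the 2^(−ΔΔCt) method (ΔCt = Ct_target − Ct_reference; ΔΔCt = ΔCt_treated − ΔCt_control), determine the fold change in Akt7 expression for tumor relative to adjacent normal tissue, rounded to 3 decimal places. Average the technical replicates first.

0.070

Mean Ct: Akt7 adjacent normal tissue 21.470; Akt7 tumor 25.330; Tbp adjacent normal tissue 17.580; Tbp tumor 17.610
ΔCt(adjacent normal tissue) = 21.470 − 17.580 = 3.890
ΔCt(tumor) = 25.330 − 17.610 = 7.720
ΔΔCt = 7.720 − 3.890 = 3.830
Fold change = 2^(−3.830) = 0.0703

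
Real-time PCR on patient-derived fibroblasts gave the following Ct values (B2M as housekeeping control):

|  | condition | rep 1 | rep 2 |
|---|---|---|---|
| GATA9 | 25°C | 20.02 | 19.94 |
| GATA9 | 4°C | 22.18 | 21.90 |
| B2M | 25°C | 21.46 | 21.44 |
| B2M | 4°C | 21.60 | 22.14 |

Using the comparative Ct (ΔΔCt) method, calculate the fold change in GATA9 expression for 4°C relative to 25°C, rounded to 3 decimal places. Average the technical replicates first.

Mean Ct: GATA9 25°C 19.980; GATA9 4°C 22.040; B2M 25°C 21.450; B2M 4°C 21.870
ΔCt(25°C) = 19.980 − 21.450 = -1.470
ΔCt(4°C) = 22.040 − 21.870 = 0.170
ΔΔCt = 0.170 − (-1.470) = 1.640
Fold change = 2^(−1.640) = 0.3209

0.321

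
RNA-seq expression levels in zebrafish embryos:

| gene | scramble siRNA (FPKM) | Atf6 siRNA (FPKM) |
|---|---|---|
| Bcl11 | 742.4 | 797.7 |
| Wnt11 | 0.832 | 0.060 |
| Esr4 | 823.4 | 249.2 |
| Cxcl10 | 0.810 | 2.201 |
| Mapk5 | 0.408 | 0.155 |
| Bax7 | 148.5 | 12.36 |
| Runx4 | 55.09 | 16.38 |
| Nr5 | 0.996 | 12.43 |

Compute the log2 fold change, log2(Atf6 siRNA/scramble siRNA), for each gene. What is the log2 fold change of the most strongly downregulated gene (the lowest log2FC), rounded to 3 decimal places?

-3.794

log2(797.7/742.4) = 0.104  (Bcl11)
log2(0.060/0.832) = -3.794  (Wnt11)
log2(249.2/823.4) = -1.724  (Esr4)
log2(2.201/0.810) = 1.442  (Cxcl10)
log2(0.155/0.408) = -1.396  (Mapk5)
log2(12.36/148.5) = -3.587  (Bax7)
log2(16.38/55.09) = -1.750  (Runx4)
log2(12.43/0.996) = 3.642  (Nr5)
Wnt11 is most strongly downregulated.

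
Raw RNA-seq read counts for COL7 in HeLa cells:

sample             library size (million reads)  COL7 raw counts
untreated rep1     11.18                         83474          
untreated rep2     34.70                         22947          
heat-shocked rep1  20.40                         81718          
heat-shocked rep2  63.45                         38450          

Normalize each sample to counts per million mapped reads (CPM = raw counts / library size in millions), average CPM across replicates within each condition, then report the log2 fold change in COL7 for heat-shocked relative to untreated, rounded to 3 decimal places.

CPM(untreated rep1) = 83474 / 11.18 = 7466.3685
CPM(untreated rep2) = 22947 / 34.70 = 661.2968
CPM(heat-shocked rep1) = 81718 / 20.40 = 4005.7843
CPM(heat-shocked rep2) = 38450 / 63.45 = 605.9890
mean CPM(untreated) = 4063.8327; mean CPM(heat-shocked) = 2305.8866
Fold change = 2305.8866 / 4063.8327 = 0.56742
log2(0.56742) = -0.8175

-0.818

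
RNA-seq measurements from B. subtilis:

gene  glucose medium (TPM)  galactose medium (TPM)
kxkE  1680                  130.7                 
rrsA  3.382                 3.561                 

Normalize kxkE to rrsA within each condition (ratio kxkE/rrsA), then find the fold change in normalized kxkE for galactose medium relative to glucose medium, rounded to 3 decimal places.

0.074

kxkE/rrsA (glucose medium) = 1680 / 3.382 = 496.75
kxkE/rrsA (galactose medium) = 130.7 / 3.561 = 36.703
Fold change = 36.703 / 496.75 = 0.0739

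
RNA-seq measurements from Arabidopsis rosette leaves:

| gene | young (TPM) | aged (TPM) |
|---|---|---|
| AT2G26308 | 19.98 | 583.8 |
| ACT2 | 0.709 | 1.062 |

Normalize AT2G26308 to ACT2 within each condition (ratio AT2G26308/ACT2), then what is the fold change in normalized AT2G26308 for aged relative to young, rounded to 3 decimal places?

AT2G26308/ACT2 (young) = 19.98 / 0.709 = 28.181
AT2G26308/ACT2 (aged) = 583.8 / 1.062 = 549.72
Fold change = 549.72 / 28.181 = 19.5070

19.507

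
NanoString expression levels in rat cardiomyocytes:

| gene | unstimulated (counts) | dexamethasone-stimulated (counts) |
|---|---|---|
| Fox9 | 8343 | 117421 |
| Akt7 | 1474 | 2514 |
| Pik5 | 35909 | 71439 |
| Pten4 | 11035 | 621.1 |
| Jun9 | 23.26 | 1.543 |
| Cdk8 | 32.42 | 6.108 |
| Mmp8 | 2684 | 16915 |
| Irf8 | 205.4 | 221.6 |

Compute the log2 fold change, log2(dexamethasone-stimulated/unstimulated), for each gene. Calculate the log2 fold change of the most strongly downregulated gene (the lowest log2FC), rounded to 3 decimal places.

log2(117421/8343) = 3.815  (Fox9)
log2(2514/1474) = 0.770  (Akt7)
log2(71439/35909) = 0.992  (Pik5)
log2(621.1/11035) = -4.151  (Pten4)
log2(1.543/23.26) = -3.914  (Jun9)
log2(6.108/32.42) = -2.408  (Cdk8)
log2(16915/2684) = 2.656  (Mmp8)
log2(221.6/205.4) = 0.110  (Irf8)
Pten4 is most strongly downregulated.

-4.151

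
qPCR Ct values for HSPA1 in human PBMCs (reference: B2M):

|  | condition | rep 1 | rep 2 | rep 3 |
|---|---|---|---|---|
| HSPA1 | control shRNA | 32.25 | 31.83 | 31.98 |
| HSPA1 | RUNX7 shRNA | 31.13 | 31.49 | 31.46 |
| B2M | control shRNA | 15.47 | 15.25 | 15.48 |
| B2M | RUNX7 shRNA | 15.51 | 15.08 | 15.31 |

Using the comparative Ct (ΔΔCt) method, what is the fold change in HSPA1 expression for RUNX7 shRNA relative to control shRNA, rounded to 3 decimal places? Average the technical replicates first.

Mean Ct: HSPA1 control shRNA 32.020; HSPA1 RUNX7 shRNA 31.360; B2M control shRNA 15.400; B2M RUNX7 shRNA 15.300
ΔCt(control shRNA) = 32.020 − 15.400 = 16.620
ΔCt(RUNX7 shRNA) = 31.360 − 15.300 = 16.060
ΔΔCt = 16.060 − 16.620 = -0.560
Fold change = 2^(−(-0.560)) = 2^0.560 = 1.4743

1.474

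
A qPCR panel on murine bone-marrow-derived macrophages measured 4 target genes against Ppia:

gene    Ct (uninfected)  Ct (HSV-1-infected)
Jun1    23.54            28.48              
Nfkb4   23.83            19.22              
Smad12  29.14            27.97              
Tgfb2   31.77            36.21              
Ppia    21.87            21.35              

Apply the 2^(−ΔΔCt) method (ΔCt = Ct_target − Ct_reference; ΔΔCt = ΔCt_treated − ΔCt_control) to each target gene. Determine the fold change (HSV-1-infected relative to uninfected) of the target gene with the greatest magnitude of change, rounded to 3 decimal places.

Jun1: ΔΔCt = (28.48−21.35) − (23.54−21.87) = 7.13 − 1.67 = 5.46; fold change = 2^-5.46 = 0.023
Nfkb4: ΔΔCt = (19.22−21.35) − (23.83−21.87) = -2.13 − 1.96 = -4.09; fold change = 2^4.09 = 17.030
Smad12: ΔΔCt = (27.97−21.35) − (29.14−21.87) = 6.62 − 7.27 = -0.65; fold change = 2^0.65 = 1.569
Tgfb2: ΔΔCt = (36.21−21.35) − (31.77−21.87) = 14.86 − 9.90 = 4.96; fold change = 2^-4.96 = 0.032
Jun1 has the largest |ΔΔCt| = 5.46.

0.023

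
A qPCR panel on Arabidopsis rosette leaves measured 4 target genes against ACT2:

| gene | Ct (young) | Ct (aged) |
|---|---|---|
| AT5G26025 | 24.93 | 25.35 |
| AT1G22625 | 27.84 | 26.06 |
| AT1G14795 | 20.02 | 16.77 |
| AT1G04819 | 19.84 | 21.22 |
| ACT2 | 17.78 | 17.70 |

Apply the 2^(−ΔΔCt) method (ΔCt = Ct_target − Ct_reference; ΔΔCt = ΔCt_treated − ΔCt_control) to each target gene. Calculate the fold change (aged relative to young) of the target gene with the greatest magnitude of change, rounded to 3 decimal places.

AT5G26025: ΔΔCt = (25.35−17.70) − (24.93−17.78) = 7.65 − 7.15 = 0.50; fold change = 2^-0.50 = 0.707
AT1G22625: ΔΔCt = (26.06−17.70) − (27.84−17.78) = 8.36 − 10.06 = -1.70; fold change = 2^1.70 = 3.249
AT1G14795: ΔΔCt = (16.77−17.70) − (20.02−17.78) = -0.93 − 2.24 = -3.17; fold change = 2^3.17 = 9.000
AT1G04819: ΔΔCt = (21.22−17.70) − (19.84−17.78) = 3.52 − 2.06 = 1.46; fold change = 2^-1.46 = 0.363
AT1G14795 has the largest |ΔΔCt| = 3.17.

9.000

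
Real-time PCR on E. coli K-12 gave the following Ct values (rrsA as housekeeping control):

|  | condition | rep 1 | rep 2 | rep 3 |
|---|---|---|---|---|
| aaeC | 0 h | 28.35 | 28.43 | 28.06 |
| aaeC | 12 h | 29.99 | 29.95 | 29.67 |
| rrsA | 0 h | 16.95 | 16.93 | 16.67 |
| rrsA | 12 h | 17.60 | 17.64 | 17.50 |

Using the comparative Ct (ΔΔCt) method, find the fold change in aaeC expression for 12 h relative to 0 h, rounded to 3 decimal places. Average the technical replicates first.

Mean Ct: aaeC 0 h 28.280; aaeC 12 h 29.870; rrsA 0 h 16.850; rrsA 12 h 17.580
ΔCt(0 h) = 28.280 − 16.850 = 11.430
ΔCt(12 h) = 29.870 − 17.580 = 12.290
ΔΔCt = 12.290 − 11.430 = 0.860
Fold change = 2^(−0.860) = 0.5510

0.551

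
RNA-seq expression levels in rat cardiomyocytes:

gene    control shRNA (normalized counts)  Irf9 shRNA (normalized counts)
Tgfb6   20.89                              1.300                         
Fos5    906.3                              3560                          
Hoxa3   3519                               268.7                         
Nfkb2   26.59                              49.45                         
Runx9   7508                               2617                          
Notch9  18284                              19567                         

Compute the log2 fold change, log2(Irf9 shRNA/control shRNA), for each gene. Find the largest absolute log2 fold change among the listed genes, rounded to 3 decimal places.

log2(1.300/20.89) = -4.006  (Tgfb6)
log2(3560/906.3) = 1.974  (Fos5)
log2(268.7/3519) = -3.711  (Hoxa3)
log2(49.45/26.59) = 0.895  (Nfkb2)
log2(2617/7508) = -1.521  (Runx9)
log2(19567/18284) = 0.098  (Notch9)
The largest magnitude belongs to Tgfb6.

4.006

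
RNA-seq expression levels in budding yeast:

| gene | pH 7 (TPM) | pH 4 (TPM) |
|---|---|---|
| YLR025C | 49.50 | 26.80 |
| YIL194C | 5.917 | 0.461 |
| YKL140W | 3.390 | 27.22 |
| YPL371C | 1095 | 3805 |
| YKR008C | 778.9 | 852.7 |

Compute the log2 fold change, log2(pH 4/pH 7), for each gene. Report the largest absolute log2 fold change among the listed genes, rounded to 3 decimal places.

log2(26.80/49.50) = -0.885  (YLR025C)
log2(0.461/5.917) = -3.682  (YIL194C)
log2(27.22/3.390) = 3.005  (YKL140W)
log2(3805/1095) = 1.797  (YPL371C)
log2(852.7/778.9) = 0.131  (YKR008C)
The largest magnitude belongs to YIL194C.

3.682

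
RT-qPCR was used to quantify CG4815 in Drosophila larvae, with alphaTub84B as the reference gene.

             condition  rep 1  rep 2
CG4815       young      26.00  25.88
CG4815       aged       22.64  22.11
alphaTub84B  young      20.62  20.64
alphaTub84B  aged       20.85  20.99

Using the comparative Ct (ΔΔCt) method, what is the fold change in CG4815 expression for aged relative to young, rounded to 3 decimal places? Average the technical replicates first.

Mean Ct: CG4815 young 25.940; CG4815 aged 22.375; alphaTub84B young 20.630; alphaTub84B aged 20.920
ΔCt(young) = 25.940 − 20.630 = 5.310
ΔCt(aged) = 22.375 − 20.920 = 1.455
ΔΔCt = 1.455 − 5.310 = -3.855
Fold change = 2^(−(-3.855)) = 2^3.855 = 14.4701

14.470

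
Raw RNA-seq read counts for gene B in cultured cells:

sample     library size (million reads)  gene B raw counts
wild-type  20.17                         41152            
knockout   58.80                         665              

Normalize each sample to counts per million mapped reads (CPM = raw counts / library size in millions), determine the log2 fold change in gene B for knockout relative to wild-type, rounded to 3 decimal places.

CPM(wild-type) = 41152 / 20.17 = 2040.2578
CPM(knockout) = 665 / 58.80 = 11.3095
Fold change = 11.3095 / 2040.2578 = 0.00554
log2(0.00554) = -7.4951

-7.495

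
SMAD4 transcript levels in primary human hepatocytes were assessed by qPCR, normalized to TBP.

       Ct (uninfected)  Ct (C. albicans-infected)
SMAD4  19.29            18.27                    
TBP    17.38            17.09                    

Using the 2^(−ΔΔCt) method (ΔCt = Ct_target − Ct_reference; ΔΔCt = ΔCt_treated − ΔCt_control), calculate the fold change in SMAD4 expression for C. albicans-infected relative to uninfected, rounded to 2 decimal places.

1.66

ΔCt(uninfected) = 19.290 − 17.380 = 1.910
ΔCt(C. albicans-infected) = 18.270 − 17.090 = 1.180
ΔΔCt = 1.180 − 1.910 = -0.730
Fold change = 2^(−(-0.730)) = 2^0.730 = 1.659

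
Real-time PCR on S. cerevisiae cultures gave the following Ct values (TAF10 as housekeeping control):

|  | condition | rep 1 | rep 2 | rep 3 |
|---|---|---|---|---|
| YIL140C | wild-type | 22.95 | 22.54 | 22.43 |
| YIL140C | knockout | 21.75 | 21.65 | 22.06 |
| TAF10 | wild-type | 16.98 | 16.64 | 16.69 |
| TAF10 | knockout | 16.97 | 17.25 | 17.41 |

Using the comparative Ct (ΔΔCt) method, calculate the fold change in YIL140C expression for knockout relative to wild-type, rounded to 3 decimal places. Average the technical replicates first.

Mean Ct: YIL140C wild-type 22.640; YIL140C knockout 21.820; TAF10 wild-type 16.770; TAF10 knockout 17.210
ΔCt(wild-type) = 22.640 − 16.770 = 5.870
ΔCt(knockout) = 21.820 − 17.210 = 4.610
ΔΔCt = 4.610 − 5.870 = -1.260
Fold change = 2^(−(-1.260)) = 2^1.260 = 2.3950

2.395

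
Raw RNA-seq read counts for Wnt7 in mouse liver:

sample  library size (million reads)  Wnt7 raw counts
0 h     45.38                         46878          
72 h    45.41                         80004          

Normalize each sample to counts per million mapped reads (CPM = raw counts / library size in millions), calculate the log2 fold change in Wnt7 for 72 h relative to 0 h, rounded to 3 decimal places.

CPM(0 h) = 46878 / 45.38 = 1033.0101
CPM(72 h) = 80004 / 45.41 = 1761.8146
Fold change = 1761.8146 / 1033.0101 = 1.70552
log2(1.70552) = 0.7702

0.770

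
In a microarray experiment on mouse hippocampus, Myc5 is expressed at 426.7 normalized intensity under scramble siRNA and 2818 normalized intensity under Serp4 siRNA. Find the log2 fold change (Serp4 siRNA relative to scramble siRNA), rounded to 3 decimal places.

Fold change = 2818 / 426.7 = 6.6042
log2(6.6042) = 2.7234

2.723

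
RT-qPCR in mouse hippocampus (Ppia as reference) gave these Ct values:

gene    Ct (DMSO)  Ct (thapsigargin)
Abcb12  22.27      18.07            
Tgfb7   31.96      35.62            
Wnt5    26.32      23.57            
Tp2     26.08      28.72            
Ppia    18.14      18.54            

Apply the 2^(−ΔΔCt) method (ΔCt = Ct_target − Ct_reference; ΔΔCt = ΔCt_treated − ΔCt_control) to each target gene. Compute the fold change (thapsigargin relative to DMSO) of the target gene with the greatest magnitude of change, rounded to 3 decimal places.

Abcb12: ΔΔCt = (18.07−18.54) − (22.27−18.14) = -0.47 − 4.13 = -4.60; fold change = 2^4.60 = 24.251
Tgfb7: ΔΔCt = (35.62−18.54) − (31.96−18.14) = 17.08 − 13.82 = 3.26; fold change = 2^-3.26 = 0.104
Wnt5: ΔΔCt = (23.57−18.54) − (26.32−18.14) = 5.03 − 8.18 = -3.15; fold change = 2^3.15 = 8.877
Tp2: ΔΔCt = (28.72−18.54) − (26.08−18.14) = 10.18 − 7.94 = 2.24; fold change = 2^-2.24 = 0.212
Abcb12 has the largest |ΔΔCt| = 4.60.

24.251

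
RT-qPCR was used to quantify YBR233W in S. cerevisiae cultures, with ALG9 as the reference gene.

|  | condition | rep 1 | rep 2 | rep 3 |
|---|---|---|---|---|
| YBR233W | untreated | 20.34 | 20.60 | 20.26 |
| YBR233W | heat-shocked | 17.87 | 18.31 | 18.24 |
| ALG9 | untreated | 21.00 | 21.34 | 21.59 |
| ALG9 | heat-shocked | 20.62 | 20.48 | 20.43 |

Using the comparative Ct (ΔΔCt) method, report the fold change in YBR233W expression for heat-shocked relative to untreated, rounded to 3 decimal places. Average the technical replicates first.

Mean Ct: YBR233W untreated 20.400; YBR233W heat-shocked 18.140; ALG9 untreated 21.310; ALG9 heat-shocked 20.510
ΔCt(untreated) = 20.400 − 21.310 = -0.910
ΔCt(heat-shocked) = 18.140 − 20.510 = -2.370
ΔΔCt = -2.370 − (-0.910) = -1.460
Fold change = 2^(−(-1.460)) = 2^1.460 = 2.7511

2.751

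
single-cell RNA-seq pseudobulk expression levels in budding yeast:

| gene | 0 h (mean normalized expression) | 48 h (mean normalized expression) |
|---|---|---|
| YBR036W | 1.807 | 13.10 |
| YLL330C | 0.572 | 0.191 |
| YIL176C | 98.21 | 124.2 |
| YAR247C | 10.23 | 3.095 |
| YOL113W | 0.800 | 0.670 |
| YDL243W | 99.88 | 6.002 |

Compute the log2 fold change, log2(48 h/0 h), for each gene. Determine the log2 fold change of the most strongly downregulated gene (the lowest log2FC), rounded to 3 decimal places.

-4.057

log2(13.10/1.807) = 2.858  (YBR036W)
log2(0.191/0.572) = -1.582  (YLL330C)
log2(124.2/98.21) = 0.339  (YIL176C)
log2(3.095/10.23) = -1.725  (YAR247C)
log2(0.670/0.800) = -0.256  (YOL113W)
log2(6.002/99.88) = -4.057  (YDL243W)
YDL243W is most strongly downregulated.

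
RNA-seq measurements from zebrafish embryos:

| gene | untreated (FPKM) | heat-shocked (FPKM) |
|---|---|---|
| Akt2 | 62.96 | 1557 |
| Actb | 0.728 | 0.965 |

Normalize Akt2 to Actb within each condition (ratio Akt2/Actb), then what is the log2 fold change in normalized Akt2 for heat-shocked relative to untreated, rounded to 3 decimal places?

Akt2/Actb (untreated) = 62.96 / 0.728 = 86.484
Akt2/Actb (heat-shocked) = 1557 / 0.965 = 1613.5
Fold change = 1613.5 / 86.484 = 18.6564
log2(18.6564) = 4.2216

4.222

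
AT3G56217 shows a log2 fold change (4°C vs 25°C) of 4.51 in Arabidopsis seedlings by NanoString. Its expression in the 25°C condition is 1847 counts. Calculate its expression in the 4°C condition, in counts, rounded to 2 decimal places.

Fold change = 2^(4.51) = 22.7848
4°C expression = 1847 × 22.7848 = 42083.53

42083.53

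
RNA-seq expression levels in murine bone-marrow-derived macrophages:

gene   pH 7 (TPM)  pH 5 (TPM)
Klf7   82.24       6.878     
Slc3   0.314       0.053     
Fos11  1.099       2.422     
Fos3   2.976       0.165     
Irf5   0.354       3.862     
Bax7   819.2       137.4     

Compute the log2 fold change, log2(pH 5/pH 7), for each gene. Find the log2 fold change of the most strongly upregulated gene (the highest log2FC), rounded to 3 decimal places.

3.448

log2(6.878/82.24) = -3.580  (Klf7)
log2(0.053/0.314) = -2.567  (Slc3)
log2(2.422/1.099) = 1.140  (Fos11)
log2(0.165/2.976) = -4.173  (Fos3)
log2(3.862/0.354) = 3.448  (Irf5)
log2(137.4/819.2) = -2.576  (Bax7)
Irf5 is most strongly upregulated.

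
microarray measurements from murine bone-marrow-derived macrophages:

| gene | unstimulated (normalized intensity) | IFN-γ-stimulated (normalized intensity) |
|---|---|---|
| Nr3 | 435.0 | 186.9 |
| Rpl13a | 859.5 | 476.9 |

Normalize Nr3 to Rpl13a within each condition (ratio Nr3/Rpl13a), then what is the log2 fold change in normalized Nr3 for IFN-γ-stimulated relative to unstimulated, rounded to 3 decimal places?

Nr3/Rpl13a (unstimulated) = 435.0 / 859.5 = 0.50611
Nr3/Rpl13a (IFN-γ-stimulated) = 186.9 / 476.9 = 0.39191
Fold change = 0.39191 / 0.50611 = 0.7744
log2(0.7744) = -0.3689

-0.369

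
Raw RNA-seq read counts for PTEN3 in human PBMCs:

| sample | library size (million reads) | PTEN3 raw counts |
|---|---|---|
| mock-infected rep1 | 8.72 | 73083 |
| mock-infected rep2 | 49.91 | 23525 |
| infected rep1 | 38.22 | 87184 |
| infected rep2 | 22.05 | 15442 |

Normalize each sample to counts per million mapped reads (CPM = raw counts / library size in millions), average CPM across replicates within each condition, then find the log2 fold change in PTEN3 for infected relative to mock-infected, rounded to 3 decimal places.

-1.570

CPM(mock-infected rep1) = 73083 / 8.72 = 8381.0780
CPM(mock-infected rep2) = 23525 / 49.91 = 471.3484
CPM(infected rep1) = 87184 / 38.22 = 2281.1094
CPM(infected rep2) = 15442 / 22.05 = 700.3175
mean CPM(mock-infected) = 4426.2132; mean CPM(infected) = 1490.7134
Fold change = 1490.7134 / 4426.2132 = 0.33679
log2(0.33679) = -1.5701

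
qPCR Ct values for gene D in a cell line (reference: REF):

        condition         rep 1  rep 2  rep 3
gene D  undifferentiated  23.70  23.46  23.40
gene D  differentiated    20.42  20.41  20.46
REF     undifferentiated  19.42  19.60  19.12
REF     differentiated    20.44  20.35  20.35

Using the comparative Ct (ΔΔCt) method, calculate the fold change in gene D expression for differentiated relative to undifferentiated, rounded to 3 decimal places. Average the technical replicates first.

17.030

Mean Ct: gene D undifferentiated 23.520; gene D differentiated 20.430; REF undifferentiated 19.380; REF differentiated 20.380
ΔCt(undifferentiated) = 23.520 − 19.380 = 4.140
ΔCt(differentiated) = 20.430 − 20.380 = 0.050
ΔΔCt = 0.050 − 4.140 = -4.090
Fold change = 2^(−(-4.090)) = 2^4.090 = 17.0299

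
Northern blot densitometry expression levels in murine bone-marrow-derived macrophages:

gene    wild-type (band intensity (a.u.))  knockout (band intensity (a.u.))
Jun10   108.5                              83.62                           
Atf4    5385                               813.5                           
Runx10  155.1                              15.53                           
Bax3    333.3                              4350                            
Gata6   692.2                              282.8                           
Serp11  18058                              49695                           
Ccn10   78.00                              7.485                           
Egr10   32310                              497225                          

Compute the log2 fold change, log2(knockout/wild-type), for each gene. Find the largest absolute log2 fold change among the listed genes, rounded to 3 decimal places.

3.944

log2(83.62/108.5) = -0.376  (Jun10)
log2(813.5/5385) = -2.727  (Atf4)
log2(15.53/155.1) = -3.320  (Runx10)
log2(4350/333.3) = 3.706  (Bax3)
log2(282.8/692.2) = -1.291  (Gata6)
log2(49695/18058) = 1.460  (Serp11)
log2(7.485/78.00) = -3.381  (Ccn10)
log2(497225/32310) = 3.944  (Egr10)
The largest magnitude belongs to Egr10.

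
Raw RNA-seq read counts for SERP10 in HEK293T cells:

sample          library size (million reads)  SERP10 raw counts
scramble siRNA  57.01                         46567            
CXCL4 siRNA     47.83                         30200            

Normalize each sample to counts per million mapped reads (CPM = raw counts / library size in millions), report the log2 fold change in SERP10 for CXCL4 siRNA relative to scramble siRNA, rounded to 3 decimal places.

CPM(scramble siRNA) = 46567 / 57.01 = 816.8216
CPM(CXCL4 siRNA) = 30200 / 47.83 = 631.4029
Fold change = 631.4029 / 816.8216 = 0.77300
log2(0.77300) = -0.3715

-0.371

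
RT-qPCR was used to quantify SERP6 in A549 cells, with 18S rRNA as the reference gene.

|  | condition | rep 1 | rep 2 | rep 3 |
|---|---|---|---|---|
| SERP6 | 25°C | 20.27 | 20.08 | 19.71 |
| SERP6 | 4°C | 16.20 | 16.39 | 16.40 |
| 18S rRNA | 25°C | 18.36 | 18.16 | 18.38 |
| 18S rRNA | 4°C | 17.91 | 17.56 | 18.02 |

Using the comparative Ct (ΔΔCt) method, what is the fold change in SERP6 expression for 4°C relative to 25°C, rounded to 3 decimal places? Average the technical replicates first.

Mean Ct: SERP6 25°C 20.020; SERP6 4°C 16.330; 18S rRNA 25°C 18.300; 18S rRNA 4°C 17.830
ΔCt(25°C) = 20.020 − 18.300 = 1.720
ΔCt(4°C) = 16.330 − 17.830 = -1.500
ΔΔCt = -1.500 − 1.720 = -3.220
Fold change = 2^(−(-3.220)) = 2^3.220 = 9.3179

9.318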